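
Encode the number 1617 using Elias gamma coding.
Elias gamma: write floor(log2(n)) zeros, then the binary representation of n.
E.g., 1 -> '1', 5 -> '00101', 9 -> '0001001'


num_bits = floor(log2(1617)) + 1 = 11
leading_zeros = num_bits - 1 = 10
binary(1617) = 11001010001

Elias gamma(1617) = '0000000000' + '11001010001' = 000000000011001010001 (21 bits)


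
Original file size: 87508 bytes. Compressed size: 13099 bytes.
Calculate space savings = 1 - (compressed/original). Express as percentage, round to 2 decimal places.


ratio = compressed/original = 13099/87508 = 0.149689
savings = 1 - ratio = 1 - 0.149689 = 0.850311
as a percentage: 0.850311 * 100 = 85.03%

Space savings = 1 - 13099/87508 = 85.03%


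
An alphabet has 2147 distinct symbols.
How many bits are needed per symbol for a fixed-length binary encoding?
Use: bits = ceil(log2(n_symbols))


log2(2147) = 11.0681
Bracket: 2^11 = 2048 < 2147 <= 2^12 = 4096
So ceil(log2(2147)) = 12

bits = ceil(log2(2147)) = ceil(11.0681) = 12 bits


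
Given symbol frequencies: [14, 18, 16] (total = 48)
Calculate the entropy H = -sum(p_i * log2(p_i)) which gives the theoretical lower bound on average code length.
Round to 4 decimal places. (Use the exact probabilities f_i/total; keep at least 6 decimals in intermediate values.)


Per-symbol terms -p_i * log2(p_i) with p_i = f_i/48:
  p = 14/48 = 0.291667: log2(p) = -1.777608, -p*log2(p) = 0.518469
  p = 18/48 = 0.375000: log2(p) = -1.415037, -p*log2(p) = 0.530639
  p = 16/48 = 0.333333: log2(p) = -1.584963, -p*log2(p) = 0.528321
H = 0.518469 + 0.530639 + 0.528321 = 1.577429

H = 1.5774 bits/symbol


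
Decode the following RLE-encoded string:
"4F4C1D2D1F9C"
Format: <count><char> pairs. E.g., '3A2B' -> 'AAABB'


Expanding each <count><char> pair:
  4F -> 'FFFF'
  4C -> 'CCCC'
  1D -> 'D'
  2D -> 'DD'
  1F -> 'F'
  9C -> 'CCCCCCCCC'

Decoded = FFFFCCCCDDDFCCCCCCCCC


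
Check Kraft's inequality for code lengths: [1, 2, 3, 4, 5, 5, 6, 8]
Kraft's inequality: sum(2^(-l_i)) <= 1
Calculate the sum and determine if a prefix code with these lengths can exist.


Sum = 2^(-1) + 2^(-2) + 2^(-3) + 2^(-4) + 2^(-5) + 2^(-5) + 2^(-6) + 2^(-8)
    = 0.5 + 0.25 + 0.125 + 0.0625 + 0.03125 + 0.03125 + 0.015625 + 0.00390625
    = 261/256 = 1.01953125
Since 1.01953125 > 1, Kraft's inequality is NOT satisfied.
A prefix code with these lengths CANNOT exist.

Kraft sum = 1.01953125. Not satisfied.


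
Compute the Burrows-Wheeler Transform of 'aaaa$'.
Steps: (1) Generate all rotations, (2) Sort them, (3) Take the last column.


Rotations (sorted):
  0: $aaaa -> last char: a
  1: a$aaa -> last char: a
  2: aa$aa -> last char: a
  3: aaa$a -> last char: a
  4: aaaa$ -> last char: $


BWT = aaaa$


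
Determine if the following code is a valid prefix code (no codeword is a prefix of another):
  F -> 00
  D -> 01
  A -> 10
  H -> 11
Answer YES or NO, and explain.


Checking each pair (does one codeword prefix another?):
  F='00' vs D='01': no prefix
  F='00' vs A='10': no prefix
  F='00' vs H='11': no prefix
  D='01' vs F='00': no prefix
  D='01' vs A='10': no prefix
  D='01' vs H='11': no prefix
  A='10' vs F='00': no prefix
  A='10' vs D='01': no prefix
  A='10' vs H='11': no prefix
  H='11' vs F='00': no prefix
  H='11' vs D='01': no prefix
  H='11' vs A='10': no prefix
No violation found over all pairs.

YES -- this is a valid prefix code. No codeword is a prefix of any other codeword.


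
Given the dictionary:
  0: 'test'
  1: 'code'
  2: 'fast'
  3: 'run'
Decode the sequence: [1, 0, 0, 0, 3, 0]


Look up each index in the dictionary:
  1 -> 'code'
  0 -> 'test'
  0 -> 'test'
  0 -> 'test'
  3 -> 'run'
  0 -> 'test'

Decoded: "code test test test run test"


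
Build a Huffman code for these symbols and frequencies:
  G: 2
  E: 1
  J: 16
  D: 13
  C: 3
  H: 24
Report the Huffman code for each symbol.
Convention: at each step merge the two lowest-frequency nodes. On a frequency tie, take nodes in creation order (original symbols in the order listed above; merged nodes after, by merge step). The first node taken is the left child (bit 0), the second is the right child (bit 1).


Huffman tree construction:
Step 1: Merge E(1) + G(2) = 3
Step 2: Merge C(3) + (E+G)(3) = 6
Step 3: Merge (C+(E+G))(6) + D(13) = 19
Step 4: Merge J(16) + ((C+(E+G))+D)(19) = 35
Step 5: Merge H(24) + (J+((C+(E+G))+D))(35) = 59
Read each symbol's code off the tree from the root (left child = 0, right child = 1).

Codes:
  G: 11011 (length 5)
  E: 11010 (length 5)
  J: 10 (length 2)
  D: 111 (length 3)
  C: 1100 (length 4)
  H: 0 (length 1)
Average code length: 122/59 = 2.0678 bits/symbol


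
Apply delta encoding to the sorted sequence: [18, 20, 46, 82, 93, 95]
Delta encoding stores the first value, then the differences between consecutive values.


First value: 18
Deltas:
  20 - 18 = 2
  46 - 20 = 26
  82 - 46 = 36
  93 - 82 = 11
  95 - 93 = 2


Delta encoded: [18, 2, 26, 36, 11, 2]


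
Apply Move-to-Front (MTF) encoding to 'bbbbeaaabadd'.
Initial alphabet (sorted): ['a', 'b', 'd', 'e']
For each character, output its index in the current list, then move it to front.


MTF encoding:
'b': index 1 in ['a', 'b', 'd', 'e'] -> ['b', 'a', 'd', 'e']
'b': index 0 in ['b', 'a', 'd', 'e'] -> ['b', 'a', 'd', 'e']
'b': index 0 in ['b', 'a', 'd', 'e'] -> ['b', 'a', 'd', 'e']
'b': index 0 in ['b', 'a', 'd', 'e'] -> ['b', 'a', 'd', 'e']
'e': index 3 in ['b', 'a', 'd', 'e'] -> ['e', 'b', 'a', 'd']
'a': index 2 in ['e', 'b', 'a', 'd'] -> ['a', 'e', 'b', 'd']
'a': index 0 in ['a', 'e', 'b', 'd'] -> ['a', 'e', 'b', 'd']
'a': index 0 in ['a', 'e', 'b', 'd'] -> ['a', 'e', 'b', 'd']
'b': index 2 in ['a', 'e', 'b', 'd'] -> ['b', 'a', 'e', 'd']
'a': index 1 in ['b', 'a', 'e', 'd'] -> ['a', 'b', 'e', 'd']
'd': index 3 in ['a', 'b', 'e', 'd'] -> ['d', 'a', 'b', 'e']
'd': index 0 in ['d', 'a', 'b', 'e'] -> ['d', 'a', 'b', 'e']


Output: [1, 0, 0, 0, 3, 2, 0, 0, 2, 1, 3, 0]


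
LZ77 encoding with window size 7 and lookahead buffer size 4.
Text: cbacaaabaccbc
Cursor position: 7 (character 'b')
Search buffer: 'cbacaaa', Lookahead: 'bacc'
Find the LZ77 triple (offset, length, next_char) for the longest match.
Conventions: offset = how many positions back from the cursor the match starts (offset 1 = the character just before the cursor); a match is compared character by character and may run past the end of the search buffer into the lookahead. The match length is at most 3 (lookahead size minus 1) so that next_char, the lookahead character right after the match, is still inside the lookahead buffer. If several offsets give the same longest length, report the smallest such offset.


Try each offset into the search buffer:
  offset=1 (pos 6, char 'a'): match length 0
  offset=2 (pos 5, char 'a'): match length 0
  offset=3 (pos 4, char 'a'): match length 0
  offset=4 (pos 3, char 'c'): match length 0
  offset=5 (pos 2, char 'a'): match length 0
  offset=6 (pos 1, char 'b'): match length 3
  offset=7 (pos 0, char 'c'): match length 0
Longest match has length 3 at offset 6.
next_char = character at position 7 + 3 = 10 -> 'c'

Best match: offset=6, length=3 (matching 'bac' starting at position 1)
LZ77 triple: (6, 3, 'c')


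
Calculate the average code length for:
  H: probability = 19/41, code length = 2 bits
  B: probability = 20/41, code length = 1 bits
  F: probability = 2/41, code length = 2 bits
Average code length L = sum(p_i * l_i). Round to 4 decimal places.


Weighted contributions p_i * l_i:
  H: (19/41) * 2 = 38/41
  B: (20/41) * 1 = 20/41
  F: (2/41) * 2 = 4/41
Sum = (38 + 20 + 4)/41 = 62/41

L = 62/41 = 1.5122 bits/symbol


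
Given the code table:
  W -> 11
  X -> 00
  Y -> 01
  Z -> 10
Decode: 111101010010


Decoding:
11 -> W
11 -> W
01 -> Y
01 -> Y
00 -> X
10 -> Z


Result: WWYYXZ


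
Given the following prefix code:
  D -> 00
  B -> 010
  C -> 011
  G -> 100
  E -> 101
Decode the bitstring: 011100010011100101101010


Decoding step by step:
Bits 011 -> C
Bits 100 -> G
Bits 010 -> B
Bits 011 -> C
Bits 100 -> G
Bits 101 -> E
Bits 101 -> E
Bits 010 -> B


Decoded message: CGBCGEEB


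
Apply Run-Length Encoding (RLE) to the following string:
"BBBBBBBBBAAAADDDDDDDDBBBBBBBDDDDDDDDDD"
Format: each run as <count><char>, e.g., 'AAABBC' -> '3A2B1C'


Scanning runs left to right:
  i=0: run of 'B' x 9 -> '9B'
  i=9: run of 'A' x 4 -> '4A'
  i=13: run of 'D' x 8 -> '8D'
  i=21: run of 'B' x 7 -> '7B'
  i=28: run of 'D' x 10 -> '10D'

RLE = 9B4A8D7B10D


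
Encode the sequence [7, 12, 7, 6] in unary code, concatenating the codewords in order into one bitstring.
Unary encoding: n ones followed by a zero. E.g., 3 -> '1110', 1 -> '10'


Encode each number as n ones followed by a terminating 0:
  7 -> 11111110 (8 bits)
  12 -> 1111111111110 (13 bits)
  7 -> 11111110 (8 bits)
  6 -> 1111110 (7 bits)
Total length = 8 + 13 + 8 + 7 = 36 bits.

Unary([7, 12, 7, 6]) = 111111101111111111110111111101111110 (36 bits)


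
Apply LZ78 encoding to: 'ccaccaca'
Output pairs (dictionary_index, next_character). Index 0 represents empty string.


LZ78 encoding steps:
Dictionary: {0: ''}
Step 1: w='' (idx 0), next='c' -> output (0, 'c'), add 'c' as idx 1
Step 2: w='c' (idx 1), next='a' -> output (1, 'a'), add 'ca' as idx 2
Step 3: w='c' (idx 1), next='c' -> output (1, 'c'), add 'cc' as idx 3
Step 4: w='' (idx 0), next='a' -> output (0, 'a'), add 'a' as idx 4
Step 5: w='ca' (idx 2), end of input -> output (2, '')


Encoded: [(0, 'c'), (1, 'a'), (1, 'c'), (0, 'a'), (2, '')]


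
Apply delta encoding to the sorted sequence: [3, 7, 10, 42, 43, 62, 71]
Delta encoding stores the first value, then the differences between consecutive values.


First value: 3
Deltas:
  7 - 3 = 4
  10 - 7 = 3
  42 - 10 = 32
  43 - 42 = 1
  62 - 43 = 19
  71 - 62 = 9


Delta encoded: [3, 4, 3, 32, 1, 19, 9]


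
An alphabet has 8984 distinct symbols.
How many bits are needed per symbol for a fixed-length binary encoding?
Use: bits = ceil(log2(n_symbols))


log2(8984) = 13.1331
Bracket: 2^13 = 8192 < 8984 <= 2^14 = 16384
So ceil(log2(8984)) = 14

bits = ceil(log2(8984)) = ceil(13.1331) = 14 bits


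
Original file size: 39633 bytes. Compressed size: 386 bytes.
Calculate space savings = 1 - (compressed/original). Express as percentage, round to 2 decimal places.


ratio = compressed/original = 386/39633 = 0.009739
savings = 1 - ratio = 1 - 0.009739 = 0.990261
as a percentage: 0.990261 * 100 = 99.03%

Space savings = 1 - 386/39633 = 99.03%


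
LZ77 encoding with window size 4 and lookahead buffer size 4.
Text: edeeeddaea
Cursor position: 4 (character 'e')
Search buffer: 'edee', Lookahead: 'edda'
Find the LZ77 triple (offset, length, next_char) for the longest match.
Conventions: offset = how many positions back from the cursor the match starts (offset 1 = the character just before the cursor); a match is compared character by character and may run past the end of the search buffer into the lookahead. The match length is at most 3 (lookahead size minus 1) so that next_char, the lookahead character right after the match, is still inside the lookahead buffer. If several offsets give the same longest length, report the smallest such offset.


Try each offset into the search buffer:
  offset=1 (pos 3, char 'e'): match length 1
  offset=2 (pos 2, char 'e'): match length 1
  offset=3 (pos 1, char 'd'): match length 0
  offset=4 (pos 0, char 'e'): match length 2
Longest match has length 2 at offset 4.
next_char = character at position 4 + 2 = 6 -> 'd'

Best match: offset=4, length=2 (matching 'ed' starting at position 0)
LZ77 triple: (4, 2, 'd')


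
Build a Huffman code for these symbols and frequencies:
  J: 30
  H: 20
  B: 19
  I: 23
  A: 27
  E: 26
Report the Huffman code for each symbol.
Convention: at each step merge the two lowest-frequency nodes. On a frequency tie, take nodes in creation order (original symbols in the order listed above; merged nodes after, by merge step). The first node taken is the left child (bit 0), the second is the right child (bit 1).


Huffman tree construction:
Step 1: Merge B(19) + H(20) = 39
Step 2: Merge I(23) + E(26) = 49
Step 3: Merge A(27) + J(30) = 57
Step 4: Merge (B+H)(39) + (I+E)(49) = 88
Step 5: Merge (A+J)(57) + ((B+H)+(I+E))(88) = 145
Read each symbol's code off the tree from the root (left child = 0, right child = 1).

Codes:
  J: 01 (length 2)
  H: 101 (length 3)
  B: 100 (length 3)
  I: 110 (length 3)
  A: 00 (length 2)
  E: 111 (length 3)
Average code length: 378/145 = 2.6069 bits/symbol


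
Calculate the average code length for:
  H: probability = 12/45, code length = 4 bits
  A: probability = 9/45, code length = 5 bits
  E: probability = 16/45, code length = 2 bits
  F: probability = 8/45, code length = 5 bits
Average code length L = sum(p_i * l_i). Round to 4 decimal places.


Weighted contributions p_i * l_i:
  H: (12/45) * 4 = 48/45
  A: (9/45) * 5 = 45/45
  E: (16/45) * 2 = 32/45
  F: (8/45) * 5 = 40/45
Sum = (48 + 45 + 32 + 40)/45 = 165/45

L = 165/45 = 3.6667 bits/symbol


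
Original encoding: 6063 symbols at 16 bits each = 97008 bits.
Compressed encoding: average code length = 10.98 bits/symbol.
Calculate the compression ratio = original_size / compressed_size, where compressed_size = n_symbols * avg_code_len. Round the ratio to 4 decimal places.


original_size = n_symbols * orig_bits = 6063 * 16 = 97008 bits
compressed_size = n_symbols * avg_code_len = 6063 * 10.98 = 66571.74 bits
ratio = original_size / compressed_size = 97008 / 66571.74 = 1.4572

Compression ratio = 1.4572


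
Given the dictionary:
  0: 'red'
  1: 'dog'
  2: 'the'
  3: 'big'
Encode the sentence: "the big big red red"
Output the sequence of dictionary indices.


Look up each word in the dictionary:
  'the' -> 2
  'big' -> 3
  'big' -> 3
  'red' -> 0
  'red' -> 0

Encoded: [2, 3, 3, 0, 0]


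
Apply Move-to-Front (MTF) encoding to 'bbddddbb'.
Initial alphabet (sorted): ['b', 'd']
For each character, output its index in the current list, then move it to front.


MTF encoding:
'b': index 0 in ['b', 'd'] -> ['b', 'd']
'b': index 0 in ['b', 'd'] -> ['b', 'd']
'd': index 1 in ['b', 'd'] -> ['d', 'b']
'd': index 0 in ['d', 'b'] -> ['d', 'b']
'd': index 0 in ['d', 'b'] -> ['d', 'b']
'd': index 0 in ['d', 'b'] -> ['d', 'b']
'b': index 1 in ['d', 'b'] -> ['b', 'd']
'b': index 0 in ['b', 'd'] -> ['b', 'd']


Output: [0, 0, 1, 0, 0, 0, 1, 0]


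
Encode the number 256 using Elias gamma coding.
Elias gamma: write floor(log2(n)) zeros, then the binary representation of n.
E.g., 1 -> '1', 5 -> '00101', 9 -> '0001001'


num_bits = floor(log2(256)) + 1 = 9
leading_zeros = num_bits - 1 = 8
binary(256) = 100000000

Elias gamma(256) = '00000000' + '100000000' = 00000000100000000 (17 bits)


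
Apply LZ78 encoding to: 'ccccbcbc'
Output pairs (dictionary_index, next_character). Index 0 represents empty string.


LZ78 encoding steps:
Dictionary: {0: ''}
Step 1: w='' (idx 0), next='c' -> output (0, 'c'), add 'c' as idx 1
Step 2: w='c' (idx 1), next='c' -> output (1, 'c'), add 'cc' as idx 2
Step 3: w='c' (idx 1), next='b' -> output (1, 'b'), add 'cb' as idx 3
Step 4: w='cb' (idx 3), next='c' -> output (3, 'c'), add 'cbc' as idx 4


Encoded: [(0, 'c'), (1, 'c'), (1, 'b'), (3, 'c')]


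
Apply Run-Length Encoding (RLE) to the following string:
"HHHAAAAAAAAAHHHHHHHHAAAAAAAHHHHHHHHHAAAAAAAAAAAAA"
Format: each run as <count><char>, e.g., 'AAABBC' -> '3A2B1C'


Scanning runs left to right:
  i=0: run of 'H' x 3 -> '3H'
  i=3: run of 'A' x 9 -> '9A'
  i=12: run of 'H' x 8 -> '8H'
  i=20: run of 'A' x 7 -> '7A'
  i=27: run of 'H' x 9 -> '9H'
  i=36: run of 'A' x 13 -> '13A'

RLE = 3H9A8H7A9H13A


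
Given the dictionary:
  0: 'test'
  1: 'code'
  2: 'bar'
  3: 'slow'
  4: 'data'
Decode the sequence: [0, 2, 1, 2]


Look up each index in the dictionary:
  0 -> 'test'
  2 -> 'bar'
  1 -> 'code'
  2 -> 'bar'

Decoded: "test bar code bar"


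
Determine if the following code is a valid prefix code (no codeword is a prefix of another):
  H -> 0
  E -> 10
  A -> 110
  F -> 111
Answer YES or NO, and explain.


Checking each pair (does one codeword prefix another?):
  H='0' vs E='10': no prefix
  H='0' vs A='110': no prefix
  H='0' vs F='111': no prefix
  E='10' vs H='0': no prefix
  E='10' vs A='110': no prefix
  E='10' vs F='111': no prefix
  A='110' vs H='0': no prefix
  A='110' vs E='10': no prefix
  A='110' vs F='111': no prefix
  F='111' vs H='0': no prefix
  F='111' vs E='10': no prefix
  F='111' vs A='110': no prefix
No violation found over all pairs.

YES -- this is a valid prefix code. No codeword is a prefix of any other codeword.


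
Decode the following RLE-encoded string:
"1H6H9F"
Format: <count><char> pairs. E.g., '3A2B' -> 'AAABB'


Expanding each <count><char> pair:
  1H -> 'H'
  6H -> 'HHHHHH'
  9F -> 'FFFFFFFFF'

Decoded = HHHHHHHFFFFFFFFF


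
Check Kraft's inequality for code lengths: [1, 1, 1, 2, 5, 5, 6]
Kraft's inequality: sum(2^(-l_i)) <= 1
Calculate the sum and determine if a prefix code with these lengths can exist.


Sum = 2^(-1) + 2^(-1) + 2^(-1) + 2^(-2) + 2^(-5) + 2^(-5) + 2^(-6)
    = 0.5 + 0.5 + 0.5 + 0.25 + 0.03125 + 0.03125 + 0.015625
    = 117/64 = 1.828125
Since 1.828125 > 1, Kraft's inequality is NOT satisfied.
A prefix code with these lengths CANNOT exist.

Kraft sum = 1.828125. Not satisfied.


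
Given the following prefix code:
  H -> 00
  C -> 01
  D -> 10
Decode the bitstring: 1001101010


Decoding step by step:
Bits 10 -> D
Bits 01 -> C
Bits 10 -> D
Bits 10 -> D
Bits 10 -> D


Decoded message: DCDDD


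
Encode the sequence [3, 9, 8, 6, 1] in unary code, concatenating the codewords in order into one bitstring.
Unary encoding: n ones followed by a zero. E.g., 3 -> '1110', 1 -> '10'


Encode each number as n ones followed by a terminating 0:
  3 -> 1110 (4 bits)
  9 -> 1111111110 (10 bits)
  8 -> 111111110 (9 bits)
  6 -> 1111110 (7 bits)
  1 -> 10 (2 bits)
Total length = 4 + 10 + 9 + 7 + 2 = 32 bits.

Unary([3, 9, 8, 6, 1]) = 11101111111110111111110111111010 (32 bits)


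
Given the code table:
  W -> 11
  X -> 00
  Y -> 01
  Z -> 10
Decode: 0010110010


Decoding:
00 -> X
10 -> Z
11 -> W
00 -> X
10 -> Z


Result: XZWXZ


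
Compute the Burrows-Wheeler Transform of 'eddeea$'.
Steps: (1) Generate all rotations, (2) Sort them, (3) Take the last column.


Rotations (sorted):
  0: $eddeea -> last char: a
  1: a$eddee -> last char: e
  2: ddeea$e -> last char: e
  3: deea$ed -> last char: d
  4: ea$edde -> last char: e
  5: eddeea$ -> last char: $
  6: eea$edd -> last char: d


BWT = aeede$d


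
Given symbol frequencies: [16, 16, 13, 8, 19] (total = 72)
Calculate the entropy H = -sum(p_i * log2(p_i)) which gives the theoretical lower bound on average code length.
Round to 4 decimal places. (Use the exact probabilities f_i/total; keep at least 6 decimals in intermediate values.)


Per-symbol terms -p_i * log2(p_i) with p_i = f_i/72:
  p = 16/72 = 0.222222: log2(p) = -2.169925, -p*log2(p) = 0.482206
  p = 16/72 = 0.222222: log2(p) = -2.169925, -p*log2(p) = 0.482206
  p = 13/72 = 0.180556: log2(p) = -2.469485, -p*log2(p) = 0.445879
  p = 8/72 = 0.111111: log2(p) = -3.169925, -p*log2(p) = 0.352214
  p = 19/72 = 0.263889: log2(p) = -1.921997, -p*log2(p) = 0.507194
H = 0.482206 + 0.482206 + 0.445879 + 0.352214 + 0.507194 = 2.269699

H = 2.2697 bits/symbol


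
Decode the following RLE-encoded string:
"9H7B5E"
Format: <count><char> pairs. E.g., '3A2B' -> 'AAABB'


Expanding each <count><char> pair:
  9H -> 'HHHHHHHHH'
  7B -> 'BBBBBBB'
  5E -> 'EEEEE'

Decoded = HHHHHHHHHBBBBBBBEEEEE


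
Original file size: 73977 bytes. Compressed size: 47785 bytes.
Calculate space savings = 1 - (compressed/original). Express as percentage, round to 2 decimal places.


ratio = compressed/original = 47785/73977 = 0.645944
savings = 1 - ratio = 1 - 0.645944 = 0.354056
as a percentage: 0.354056 * 100 = 35.41%

Space savings = 1 - 47785/73977 = 35.41%


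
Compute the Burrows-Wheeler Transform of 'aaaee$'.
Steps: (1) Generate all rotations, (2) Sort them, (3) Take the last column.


Rotations (sorted):
  0: $aaaee -> last char: e
  1: aaaee$ -> last char: $
  2: aaee$a -> last char: a
  3: aee$aa -> last char: a
  4: e$aaae -> last char: e
  5: ee$aaa -> last char: a


BWT = e$aaea


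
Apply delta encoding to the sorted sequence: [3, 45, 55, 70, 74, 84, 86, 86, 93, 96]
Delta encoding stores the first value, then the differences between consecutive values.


First value: 3
Deltas:
  45 - 3 = 42
  55 - 45 = 10
  70 - 55 = 15
  74 - 70 = 4
  84 - 74 = 10
  86 - 84 = 2
  86 - 86 = 0
  93 - 86 = 7
  96 - 93 = 3


Delta encoded: [3, 42, 10, 15, 4, 10, 2, 0, 7, 3]


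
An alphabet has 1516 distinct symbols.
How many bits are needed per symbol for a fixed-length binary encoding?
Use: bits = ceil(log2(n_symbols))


log2(1516) = 10.5661
Bracket: 2^10 = 1024 < 1516 <= 2^11 = 2048
So ceil(log2(1516)) = 11

bits = ceil(log2(1516)) = ceil(10.5661) = 11 bits


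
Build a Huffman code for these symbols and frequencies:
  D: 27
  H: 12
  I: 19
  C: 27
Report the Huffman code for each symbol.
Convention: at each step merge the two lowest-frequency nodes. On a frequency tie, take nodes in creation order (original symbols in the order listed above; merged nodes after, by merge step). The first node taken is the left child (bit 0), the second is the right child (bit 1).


Huffman tree construction:
Step 1: Merge H(12) + I(19) = 31
Step 2: Merge D(27) + C(27) = 54
Step 3: Merge (H+I)(31) + (D+C)(54) = 85
Read each symbol's code off the tree from the root (left child = 0, right child = 1).

Codes:
  D: 10 (length 2)
  H: 00 (length 2)
  I: 01 (length 2)
  C: 11 (length 2)
Average code length: 170/85 = 2.0000 bits/symbol


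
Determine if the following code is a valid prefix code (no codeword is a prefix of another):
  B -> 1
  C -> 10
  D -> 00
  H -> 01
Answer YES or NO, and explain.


Checking each pair (does one codeword prefix another?):
  B='1' vs C='10': prefix -- VIOLATION

NO -- this is NOT a valid prefix code. B (1) is a prefix of C (10).


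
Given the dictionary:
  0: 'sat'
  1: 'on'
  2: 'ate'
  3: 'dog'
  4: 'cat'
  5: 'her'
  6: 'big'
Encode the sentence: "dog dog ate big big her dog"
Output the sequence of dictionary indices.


Look up each word in the dictionary:
  'dog' -> 3
  'dog' -> 3
  'ate' -> 2
  'big' -> 6
  'big' -> 6
  'her' -> 5
  'dog' -> 3

Encoded: [3, 3, 2, 6, 6, 5, 3]


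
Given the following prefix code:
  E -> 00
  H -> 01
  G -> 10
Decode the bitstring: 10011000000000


Decoding step by step:
Bits 10 -> G
Bits 01 -> H
Bits 10 -> G
Bits 00 -> E
Bits 00 -> E
Bits 00 -> E
Bits 00 -> E


Decoded message: GHGEEEE


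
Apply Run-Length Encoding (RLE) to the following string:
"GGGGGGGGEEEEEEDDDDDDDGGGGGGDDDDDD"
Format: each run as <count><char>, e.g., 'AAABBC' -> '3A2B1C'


Scanning runs left to right:
  i=0: run of 'G' x 8 -> '8G'
  i=8: run of 'E' x 6 -> '6E'
  i=14: run of 'D' x 7 -> '7D'
  i=21: run of 'G' x 6 -> '6G'
  i=27: run of 'D' x 6 -> '6D'

RLE = 8G6E7D6G6D


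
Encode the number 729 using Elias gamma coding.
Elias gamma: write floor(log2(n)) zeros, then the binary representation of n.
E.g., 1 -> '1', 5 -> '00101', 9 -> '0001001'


num_bits = floor(log2(729)) + 1 = 10
leading_zeros = num_bits - 1 = 9
binary(729) = 1011011001

Elias gamma(729) = '000000000' + '1011011001' = 0000000001011011001 (19 bits)


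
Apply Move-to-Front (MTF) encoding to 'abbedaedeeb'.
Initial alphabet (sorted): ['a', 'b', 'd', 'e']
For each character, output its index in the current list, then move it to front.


MTF encoding:
'a': index 0 in ['a', 'b', 'd', 'e'] -> ['a', 'b', 'd', 'e']
'b': index 1 in ['a', 'b', 'd', 'e'] -> ['b', 'a', 'd', 'e']
'b': index 0 in ['b', 'a', 'd', 'e'] -> ['b', 'a', 'd', 'e']
'e': index 3 in ['b', 'a', 'd', 'e'] -> ['e', 'b', 'a', 'd']
'd': index 3 in ['e', 'b', 'a', 'd'] -> ['d', 'e', 'b', 'a']
'a': index 3 in ['d', 'e', 'b', 'a'] -> ['a', 'd', 'e', 'b']
'e': index 2 in ['a', 'd', 'e', 'b'] -> ['e', 'a', 'd', 'b']
'd': index 2 in ['e', 'a', 'd', 'b'] -> ['d', 'e', 'a', 'b']
'e': index 1 in ['d', 'e', 'a', 'b'] -> ['e', 'd', 'a', 'b']
'e': index 0 in ['e', 'd', 'a', 'b'] -> ['e', 'd', 'a', 'b']
'b': index 3 in ['e', 'd', 'a', 'b'] -> ['b', 'e', 'd', 'a']


Output: [0, 1, 0, 3, 3, 3, 2, 2, 1, 0, 3]


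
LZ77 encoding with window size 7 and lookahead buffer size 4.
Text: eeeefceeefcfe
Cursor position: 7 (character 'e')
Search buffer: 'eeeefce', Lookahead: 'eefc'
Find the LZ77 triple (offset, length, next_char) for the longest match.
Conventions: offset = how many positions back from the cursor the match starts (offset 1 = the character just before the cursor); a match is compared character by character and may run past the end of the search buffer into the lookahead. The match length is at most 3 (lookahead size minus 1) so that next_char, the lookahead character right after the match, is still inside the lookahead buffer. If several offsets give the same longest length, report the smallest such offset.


Try each offset into the search buffer:
  offset=1 (pos 6, char 'e'): match length 2
  offset=2 (pos 5, char 'c'): match length 0
  offset=3 (pos 4, char 'f'): match length 0
  offset=4 (pos 3, char 'e'): match length 1
  offset=5 (pos 2, char 'e'): match length 3
  offset=6 (pos 1, char 'e'): match length 2
  offset=7 (pos 0, char 'e'): match length 2
Longest match has length 3 at offset 5.
next_char = character at position 7 + 3 = 10 -> 'c'

Best match: offset=5, length=3 (matching 'eef' starting at position 2)
LZ77 triple: (5, 3, 'c')


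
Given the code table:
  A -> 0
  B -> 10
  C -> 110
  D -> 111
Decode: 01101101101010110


Decoding:
0 -> A
110 -> C
110 -> C
110 -> C
10 -> B
10 -> B
110 -> C


Result: ACCCBBC


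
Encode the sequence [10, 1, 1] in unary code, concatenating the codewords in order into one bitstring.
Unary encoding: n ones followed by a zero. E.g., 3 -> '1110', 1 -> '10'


Encode each number as n ones followed by a terminating 0:
  10 -> 11111111110 (11 bits)
  1 -> 10 (2 bits)
  1 -> 10 (2 bits)
Total length = 11 + 2 + 2 = 15 bits.

Unary([10, 1, 1]) = 111111111101010 (15 bits)


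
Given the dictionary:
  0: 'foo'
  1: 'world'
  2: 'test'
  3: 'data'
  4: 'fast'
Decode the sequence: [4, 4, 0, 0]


Look up each index in the dictionary:
  4 -> 'fast'
  4 -> 'fast'
  0 -> 'foo'
  0 -> 'foo'

Decoded: "fast fast foo foo"


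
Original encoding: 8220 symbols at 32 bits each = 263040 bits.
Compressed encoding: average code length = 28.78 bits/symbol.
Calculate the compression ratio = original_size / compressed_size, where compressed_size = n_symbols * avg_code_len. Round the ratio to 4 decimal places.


original_size = n_symbols * orig_bits = 8220 * 32 = 263040 bits
compressed_size = n_symbols * avg_code_len = 8220 * 28.78 = 236571.6 bits
ratio = original_size / compressed_size = 263040 / 236571.6 = 1.1119

Compression ratio = 1.1119


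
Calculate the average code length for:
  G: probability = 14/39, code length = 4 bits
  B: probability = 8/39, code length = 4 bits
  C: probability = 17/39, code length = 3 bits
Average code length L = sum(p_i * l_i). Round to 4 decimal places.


Weighted contributions p_i * l_i:
  G: (14/39) * 4 = 56/39
  B: (8/39) * 4 = 32/39
  C: (17/39) * 3 = 51/39
Sum = (56 + 32 + 51)/39 = 139/39

L = 139/39 = 3.5641 bits/symbol


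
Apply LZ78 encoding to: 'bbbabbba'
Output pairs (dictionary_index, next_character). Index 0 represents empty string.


LZ78 encoding steps:
Dictionary: {0: ''}
Step 1: w='' (idx 0), next='b' -> output (0, 'b'), add 'b' as idx 1
Step 2: w='b' (idx 1), next='b' -> output (1, 'b'), add 'bb' as idx 2
Step 3: w='' (idx 0), next='a' -> output (0, 'a'), add 'a' as idx 3
Step 4: w='bb' (idx 2), next='b' -> output (2, 'b'), add 'bbb' as idx 4
Step 5: w='a' (idx 3), end of input -> output (3, '')


Encoded: [(0, 'b'), (1, 'b'), (0, 'a'), (2, 'b'), (3, '')]


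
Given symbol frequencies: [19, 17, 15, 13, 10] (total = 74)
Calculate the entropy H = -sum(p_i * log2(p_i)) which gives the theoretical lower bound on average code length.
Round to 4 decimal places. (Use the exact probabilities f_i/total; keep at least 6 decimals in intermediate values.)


Per-symbol terms -p_i * log2(p_i) with p_i = f_i/74:
  p = 19/74 = 0.256757: log2(p) = -1.961526, -p*log2(p) = 0.503635
  p = 17/74 = 0.229730: log2(p) = -2.121991, -p*log2(p) = 0.487484
  p = 15/74 = 0.202703: log2(p) = -2.302563, -p*log2(p) = 0.466736
  p = 13/74 = 0.175676: log2(p) = -2.509014, -p*log2(p) = 0.440773
  p = 10/74 = 0.135135: log2(p) = -2.887525, -p*log2(p) = 0.390206
H = 0.503635 + 0.487484 + 0.466736 + 0.440773 + 0.390206 = 2.288834

H = 2.2888 bits/symbol


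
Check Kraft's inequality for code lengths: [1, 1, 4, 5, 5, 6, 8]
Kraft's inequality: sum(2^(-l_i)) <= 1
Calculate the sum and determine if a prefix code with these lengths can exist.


Sum = 2^(-1) + 2^(-1) + 2^(-4) + 2^(-5) + 2^(-5) + 2^(-6) + 2^(-8)
    = 0.5 + 0.5 + 0.0625 + 0.03125 + 0.03125 + 0.015625 + 0.00390625
    = 293/256 = 1.14453125
Since 1.14453125 > 1, Kraft's inequality is NOT satisfied.
A prefix code with these lengths CANNOT exist.

Kraft sum = 1.14453125. Not satisfied.


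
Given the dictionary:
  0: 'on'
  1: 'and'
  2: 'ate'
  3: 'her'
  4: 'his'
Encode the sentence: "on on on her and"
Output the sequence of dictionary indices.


Look up each word in the dictionary:
  'on' -> 0
  'on' -> 0
  'on' -> 0
  'her' -> 3
  'and' -> 1

Encoded: [0, 0, 0, 3, 1]


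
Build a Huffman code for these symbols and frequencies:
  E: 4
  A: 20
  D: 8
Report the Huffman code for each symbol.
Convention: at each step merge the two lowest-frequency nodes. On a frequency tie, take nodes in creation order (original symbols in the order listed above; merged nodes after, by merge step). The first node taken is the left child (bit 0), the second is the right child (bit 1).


Huffman tree construction:
Step 1: Merge E(4) + D(8) = 12
Step 2: Merge (E+D)(12) + A(20) = 32
Read each symbol's code off the tree from the root (left child = 0, right child = 1).

Codes:
  E: 00 (length 2)
  A: 1 (length 1)
  D: 01 (length 2)
Average code length: 44/32 = 1.3750 bits/symbol


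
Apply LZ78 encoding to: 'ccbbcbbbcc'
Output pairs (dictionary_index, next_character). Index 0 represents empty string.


LZ78 encoding steps:
Dictionary: {0: ''}
Step 1: w='' (idx 0), next='c' -> output (0, 'c'), add 'c' as idx 1
Step 2: w='c' (idx 1), next='b' -> output (1, 'b'), add 'cb' as idx 2
Step 3: w='' (idx 0), next='b' -> output (0, 'b'), add 'b' as idx 3
Step 4: w='cb' (idx 2), next='b' -> output (2, 'b'), add 'cbb' as idx 4
Step 5: w='b' (idx 3), next='c' -> output (3, 'c'), add 'bc' as idx 5
Step 6: w='c' (idx 1), end of input -> output (1, '')


Encoded: [(0, 'c'), (1, 'b'), (0, 'b'), (2, 'b'), (3, 'c'), (1, '')]


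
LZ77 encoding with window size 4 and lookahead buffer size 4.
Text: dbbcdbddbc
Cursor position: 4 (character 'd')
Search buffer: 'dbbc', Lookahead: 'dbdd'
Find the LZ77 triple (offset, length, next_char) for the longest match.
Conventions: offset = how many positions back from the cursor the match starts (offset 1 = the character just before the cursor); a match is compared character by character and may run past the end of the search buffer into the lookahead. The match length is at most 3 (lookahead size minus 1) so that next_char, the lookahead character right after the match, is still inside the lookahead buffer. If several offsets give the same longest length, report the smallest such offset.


Try each offset into the search buffer:
  offset=1 (pos 3, char 'c'): match length 0
  offset=2 (pos 2, char 'b'): match length 0
  offset=3 (pos 1, char 'b'): match length 0
  offset=4 (pos 0, char 'd'): match length 2
Longest match has length 2 at offset 4.
next_char = character at position 4 + 2 = 6 -> 'd'

Best match: offset=4, length=2 (matching 'db' starting at position 0)
LZ77 triple: (4, 2, 'd')


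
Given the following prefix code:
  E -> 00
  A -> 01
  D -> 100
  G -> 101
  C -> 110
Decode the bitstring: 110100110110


Decoding step by step:
Bits 110 -> C
Bits 100 -> D
Bits 110 -> C
Bits 110 -> C


Decoded message: CDCC


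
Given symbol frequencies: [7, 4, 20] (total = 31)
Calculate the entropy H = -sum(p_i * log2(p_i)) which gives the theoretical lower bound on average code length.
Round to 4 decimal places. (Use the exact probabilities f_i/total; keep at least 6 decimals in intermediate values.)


Per-symbol terms -p_i * log2(p_i) with p_i = f_i/31:
  p = 7/31 = 0.225806: log2(p) = -2.146841, -p*log2(p) = 0.484771
  p = 4/31 = 0.129032: log2(p) = -2.954196, -p*log2(p) = 0.381187
  p = 20/31 = 0.645161: log2(p) = -0.632268, -p*log2(p) = 0.407915
H = 0.484771 + 0.381187 + 0.407915 = 1.273873

H = 1.2739 bits/symbol


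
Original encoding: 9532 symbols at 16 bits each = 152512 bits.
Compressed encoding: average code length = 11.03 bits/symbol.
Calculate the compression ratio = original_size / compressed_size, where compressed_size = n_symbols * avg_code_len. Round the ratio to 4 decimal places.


original_size = n_symbols * orig_bits = 9532 * 16 = 152512 bits
compressed_size = n_symbols * avg_code_len = 9532 * 11.03 = 105137.96 bits
ratio = original_size / compressed_size = 152512 / 105137.96 = 1.4506

Compression ratio = 1.4506


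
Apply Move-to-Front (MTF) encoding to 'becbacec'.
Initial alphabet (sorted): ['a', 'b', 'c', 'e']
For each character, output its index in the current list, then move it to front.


MTF encoding:
'b': index 1 in ['a', 'b', 'c', 'e'] -> ['b', 'a', 'c', 'e']
'e': index 3 in ['b', 'a', 'c', 'e'] -> ['e', 'b', 'a', 'c']
'c': index 3 in ['e', 'b', 'a', 'c'] -> ['c', 'e', 'b', 'a']
'b': index 2 in ['c', 'e', 'b', 'a'] -> ['b', 'c', 'e', 'a']
'a': index 3 in ['b', 'c', 'e', 'a'] -> ['a', 'b', 'c', 'e']
'c': index 2 in ['a', 'b', 'c', 'e'] -> ['c', 'a', 'b', 'e']
'e': index 3 in ['c', 'a', 'b', 'e'] -> ['e', 'c', 'a', 'b']
'c': index 1 in ['e', 'c', 'a', 'b'] -> ['c', 'e', 'a', 'b']


Output: [1, 3, 3, 2, 3, 2, 3, 1]


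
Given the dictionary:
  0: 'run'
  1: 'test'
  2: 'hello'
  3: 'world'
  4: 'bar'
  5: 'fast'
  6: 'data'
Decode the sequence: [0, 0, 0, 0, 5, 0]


Look up each index in the dictionary:
  0 -> 'run'
  0 -> 'run'
  0 -> 'run'
  0 -> 'run'
  5 -> 'fast'
  0 -> 'run'

Decoded: "run run run run fast run"


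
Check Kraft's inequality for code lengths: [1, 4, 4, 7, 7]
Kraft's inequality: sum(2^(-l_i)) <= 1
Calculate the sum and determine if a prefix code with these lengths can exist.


Sum = 2^(-1) + 2^(-4) + 2^(-4) + 2^(-7) + 2^(-7)
    = 0.5 + 0.0625 + 0.0625 + 0.0078125 + 0.0078125
    = 82/128 = 0.640625
Since 0.640625 <= 1, Kraft's inequality IS satisfied.
A prefix code with these lengths CAN exist.

Kraft sum = 0.640625. Satisfied.


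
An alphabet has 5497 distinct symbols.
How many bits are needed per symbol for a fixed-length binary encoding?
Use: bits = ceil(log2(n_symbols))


log2(5497) = 12.4244
Bracket: 2^12 = 4096 < 5497 <= 2^13 = 8192
So ceil(log2(5497)) = 13

bits = ceil(log2(5497)) = ceil(12.4244) = 13 bits


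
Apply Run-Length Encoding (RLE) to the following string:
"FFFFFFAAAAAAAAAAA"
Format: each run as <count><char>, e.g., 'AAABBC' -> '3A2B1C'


Scanning runs left to right:
  i=0: run of 'F' x 6 -> '6F'
  i=6: run of 'A' x 11 -> '11A'

RLE = 6F11A


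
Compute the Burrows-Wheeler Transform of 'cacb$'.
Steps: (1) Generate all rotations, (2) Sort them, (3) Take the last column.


Rotations (sorted):
  0: $cacb -> last char: b
  1: acb$c -> last char: c
  2: b$cac -> last char: c
  3: cacb$ -> last char: $
  4: cb$ca -> last char: a


BWT = bcc$a


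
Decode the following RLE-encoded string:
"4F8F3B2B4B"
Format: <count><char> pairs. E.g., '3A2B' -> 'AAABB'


Expanding each <count><char> pair:
  4F -> 'FFFF'
  8F -> 'FFFFFFFF'
  3B -> 'BBB'
  2B -> 'BB'
  4B -> 'BBBB'

Decoded = FFFFFFFFFFFFBBBBBBBBB


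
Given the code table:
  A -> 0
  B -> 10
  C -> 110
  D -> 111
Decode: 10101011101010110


Decoding:
10 -> B
10 -> B
10 -> B
111 -> D
0 -> A
10 -> B
10 -> B
110 -> C


Result: BBBDABBC


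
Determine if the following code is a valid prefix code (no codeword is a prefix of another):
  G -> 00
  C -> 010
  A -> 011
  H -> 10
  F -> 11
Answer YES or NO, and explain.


Checking each pair (does one codeword prefix another?):
  G='00' vs C='010': no prefix
  G='00' vs A='011': no prefix
  G='00' vs H='10': no prefix
  G='00' vs F='11': no prefix
  C='010' vs G='00': no prefix
  C='010' vs A='011': no prefix
  C='010' vs H='10': no prefix
  C='010' vs F='11': no prefix
  A='011' vs G='00': no prefix
  A='011' vs C='010': no prefix
  A='011' vs H='10': no prefix
  A='011' vs F='11': no prefix
  H='10' vs G='00': no prefix
  H='10' vs C='010': no prefix
  H='10' vs A='011': no prefix
  H='10' vs F='11': no prefix
  F='11' vs G='00': no prefix
  F='11' vs C='010': no prefix
  F='11' vs A='011': no prefix
  F='11' vs H='10': no prefix
No violation found over all pairs.

YES -- this is a valid prefix code. No codeword is a prefix of any other codeword.


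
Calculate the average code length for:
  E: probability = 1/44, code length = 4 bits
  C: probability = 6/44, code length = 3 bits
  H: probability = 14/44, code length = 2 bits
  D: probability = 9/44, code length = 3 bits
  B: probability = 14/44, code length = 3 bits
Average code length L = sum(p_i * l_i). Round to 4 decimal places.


Weighted contributions p_i * l_i:
  E: (1/44) * 4 = 4/44
  C: (6/44) * 3 = 18/44
  H: (14/44) * 2 = 28/44
  D: (9/44) * 3 = 27/44
  B: (14/44) * 3 = 42/44
Sum = (4 + 18 + 28 + 27 + 42)/44 = 119/44

L = 119/44 = 2.7045 bits/symbol


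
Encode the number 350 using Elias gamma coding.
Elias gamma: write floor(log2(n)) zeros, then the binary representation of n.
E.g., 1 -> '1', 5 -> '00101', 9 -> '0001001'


num_bits = floor(log2(350)) + 1 = 9
leading_zeros = num_bits - 1 = 8
binary(350) = 101011110

Elias gamma(350) = '00000000' + '101011110' = 00000000101011110 (17 bits)


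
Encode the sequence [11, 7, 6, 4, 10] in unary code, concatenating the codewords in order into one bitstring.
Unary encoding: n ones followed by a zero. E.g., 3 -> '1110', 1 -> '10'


Encode each number as n ones followed by a terminating 0:
  11 -> 111111111110 (12 bits)
  7 -> 11111110 (8 bits)
  6 -> 1111110 (7 bits)
  4 -> 11110 (5 bits)
  10 -> 11111111110 (11 bits)
Total length = 12 + 8 + 7 + 5 + 11 = 43 bits.

Unary([11, 7, 6, 4, 10]) = 1111111111101111111011111101111011111111110 (43 bits)


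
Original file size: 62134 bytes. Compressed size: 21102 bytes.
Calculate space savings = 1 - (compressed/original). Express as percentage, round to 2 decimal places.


ratio = compressed/original = 21102/62134 = 0.339621
savings = 1 - ratio = 1 - 0.339621 = 0.660379
as a percentage: 0.660379 * 100 = 66.04%

Space savings = 1 - 21102/62134 = 66.04%


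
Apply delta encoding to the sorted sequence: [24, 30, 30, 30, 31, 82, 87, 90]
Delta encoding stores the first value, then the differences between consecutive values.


First value: 24
Deltas:
  30 - 24 = 6
  30 - 30 = 0
  30 - 30 = 0
  31 - 30 = 1
  82 - 31 = 51
  87 - 82 = 5
  90 - 87 = 3


Delta encoded: [24, 6, 0, 0, 1, 51, 5, 3]


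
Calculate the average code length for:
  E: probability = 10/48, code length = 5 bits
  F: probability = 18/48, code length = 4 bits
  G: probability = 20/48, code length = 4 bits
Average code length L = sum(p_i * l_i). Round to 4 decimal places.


Weighted contributions p_i * l_i:
  E: (10/48) * 5 = 50/48
  F: (18/48) * 4 = 72/48
  G: (20/48) * 4 = 80/48
Sum = (50 + 72 + 80)/48 = 202/48

L = 202/48 = 4.2083 bits/symbol


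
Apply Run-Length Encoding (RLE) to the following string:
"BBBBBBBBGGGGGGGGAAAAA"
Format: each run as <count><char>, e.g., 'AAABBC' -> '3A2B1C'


Scanning runs left to right:
  i=0: run of 'B' x 8 -> '8B'
  i=8: run of 'G' x 8 -> '8G'
  i=16: run of 'A' x 5 -> '5A'

RLE = 8B8G5A


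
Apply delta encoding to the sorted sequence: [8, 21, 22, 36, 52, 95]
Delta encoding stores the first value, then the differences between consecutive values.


First value: 8
Deltas:
  21 - 8 = 13
  22 - 21 = 1
  36 - 22 = 14
  52 - 36 = 16
  95 - 52 = 43


Delta encoded: [8, 13, 1, 14, 16, 43]
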